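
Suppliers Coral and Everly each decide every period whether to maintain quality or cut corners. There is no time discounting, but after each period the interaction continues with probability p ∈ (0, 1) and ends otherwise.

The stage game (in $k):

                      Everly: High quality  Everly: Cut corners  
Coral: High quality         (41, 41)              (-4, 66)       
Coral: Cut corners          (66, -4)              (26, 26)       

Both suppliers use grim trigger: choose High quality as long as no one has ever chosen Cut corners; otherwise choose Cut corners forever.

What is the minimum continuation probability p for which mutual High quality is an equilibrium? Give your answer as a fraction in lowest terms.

With no time discounting, the continuation probability p plays the role of the discount factor.
Grim-trigger IC: 41/(1−p) ≥ 66 + 26p/(1−p) ⇒ p ≥ (66−41)/(66−26) = 5/8.

5/8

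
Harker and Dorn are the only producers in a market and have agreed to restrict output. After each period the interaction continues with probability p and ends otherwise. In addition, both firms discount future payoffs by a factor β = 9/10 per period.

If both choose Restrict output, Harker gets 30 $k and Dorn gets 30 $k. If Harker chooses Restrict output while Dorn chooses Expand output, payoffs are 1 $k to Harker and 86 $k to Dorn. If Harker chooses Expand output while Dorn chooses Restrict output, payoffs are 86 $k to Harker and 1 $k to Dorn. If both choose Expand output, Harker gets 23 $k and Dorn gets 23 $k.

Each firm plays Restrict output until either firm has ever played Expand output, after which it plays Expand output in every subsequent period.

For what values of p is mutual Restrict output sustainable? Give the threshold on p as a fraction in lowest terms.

Expected continuation weight on next period's payoff is β·p = 9/10·p, which plays the role of the discount factor.
Cooperation requires 9/10·p ≥ (86−30)/(86−23) = 8/9, hence p ≥ 80/81.

80/81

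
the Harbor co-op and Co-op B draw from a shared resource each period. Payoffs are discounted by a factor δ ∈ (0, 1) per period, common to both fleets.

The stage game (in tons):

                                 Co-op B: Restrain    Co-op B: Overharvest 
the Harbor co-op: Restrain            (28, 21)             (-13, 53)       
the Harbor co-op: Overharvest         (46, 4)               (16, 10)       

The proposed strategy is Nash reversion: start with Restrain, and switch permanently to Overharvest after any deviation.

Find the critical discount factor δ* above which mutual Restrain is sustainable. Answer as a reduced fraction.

For the Harbor co-op: deviation gain 46−28 = 18, per-period punishment loss 28−16 = 12. IC gives δ ≥ 18/30 = 3/5.
For Co-op B: gain 32, loss 11 per period, so δ ≥ 32/43.
The tighter constraint is Co-op B's, so cooperation needs δ ≥ 32/43.

32/43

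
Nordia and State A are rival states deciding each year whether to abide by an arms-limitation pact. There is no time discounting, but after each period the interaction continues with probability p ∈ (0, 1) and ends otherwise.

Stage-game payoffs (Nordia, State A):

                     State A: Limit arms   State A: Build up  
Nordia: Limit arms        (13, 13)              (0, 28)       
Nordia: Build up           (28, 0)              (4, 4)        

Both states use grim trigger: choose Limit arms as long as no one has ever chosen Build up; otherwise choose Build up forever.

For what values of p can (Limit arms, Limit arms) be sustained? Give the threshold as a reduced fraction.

With no time discounting, the continuation probability p plays the role of the discount factor.
Grim-trigger IC: 13/(1−p) ≥ 28 + 4p/(1−p) ⇒ p ≥ (28−13)/(28−4) = 5/8.

5/8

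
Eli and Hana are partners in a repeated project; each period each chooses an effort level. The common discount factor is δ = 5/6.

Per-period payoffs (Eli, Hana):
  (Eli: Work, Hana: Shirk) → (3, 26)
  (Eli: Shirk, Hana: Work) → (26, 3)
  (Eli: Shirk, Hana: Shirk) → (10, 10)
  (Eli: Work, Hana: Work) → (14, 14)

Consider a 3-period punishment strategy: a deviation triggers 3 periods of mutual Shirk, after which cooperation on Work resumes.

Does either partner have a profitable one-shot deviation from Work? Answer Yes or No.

Yes

A one-shot deviation gives 26 now, then 10 for 3 periods, then back to 14.
Gain from deviating: (26−14) today; loss: (14−10) in each of the next 3 periods.
No-deviation condition: (14−10)(δ+…+δ^3) ≥ 26−14, i.e. δ+…+δ^3 ≥ 3.
At δ = 5/6: δ+…+δ^3 = 2.1065 < 3.0000.
So cooperation is not sustainable.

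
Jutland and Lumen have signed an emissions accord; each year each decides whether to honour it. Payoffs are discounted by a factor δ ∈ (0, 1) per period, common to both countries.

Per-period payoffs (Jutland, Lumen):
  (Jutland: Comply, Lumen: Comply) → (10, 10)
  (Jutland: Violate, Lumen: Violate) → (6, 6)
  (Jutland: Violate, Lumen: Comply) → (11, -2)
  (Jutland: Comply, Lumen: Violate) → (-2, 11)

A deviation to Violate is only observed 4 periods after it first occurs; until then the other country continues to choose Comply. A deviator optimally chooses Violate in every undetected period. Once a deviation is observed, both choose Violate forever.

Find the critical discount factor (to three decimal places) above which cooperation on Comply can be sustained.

0.669

Deviating for the 4 undetected periods gains 11−10 = 1 per period over cooperation, then loses 10−6 = 4 per period forever once punishment starts.
Gain: 1(1 + δ + … + δ^3); loss: 4·δ^4/(1−δ).
No profitable deviation ⇔ 1(1−δ^4) ≤ 4·δ^4, i.e. δ^4 ≥ 1/(1+4) = 1/5.
Hence δ ≥ (1/5)^(1/4) ≈ 0.669.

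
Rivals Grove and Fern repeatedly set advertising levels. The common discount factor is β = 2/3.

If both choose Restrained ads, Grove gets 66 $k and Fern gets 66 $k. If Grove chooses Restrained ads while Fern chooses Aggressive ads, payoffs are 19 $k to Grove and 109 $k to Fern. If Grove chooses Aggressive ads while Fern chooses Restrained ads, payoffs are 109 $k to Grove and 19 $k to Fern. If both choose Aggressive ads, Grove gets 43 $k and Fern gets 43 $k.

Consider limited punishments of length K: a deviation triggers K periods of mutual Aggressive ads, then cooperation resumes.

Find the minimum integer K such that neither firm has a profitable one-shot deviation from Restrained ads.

No profitable deviation requires (66−43)(β+…+β^K) ≥ 109−66, i.e. β+…+β^K ≥ 43/23 ≈ 1.8696.
With β = 2/3, the partial sums are K=1: 0.6667, K=2: 1.1111, …, K=5: 1.7366, K=6: 1.8244, K=7: 1.8829.
K = 7 is the first length at which the sum reaches 1.8696.

7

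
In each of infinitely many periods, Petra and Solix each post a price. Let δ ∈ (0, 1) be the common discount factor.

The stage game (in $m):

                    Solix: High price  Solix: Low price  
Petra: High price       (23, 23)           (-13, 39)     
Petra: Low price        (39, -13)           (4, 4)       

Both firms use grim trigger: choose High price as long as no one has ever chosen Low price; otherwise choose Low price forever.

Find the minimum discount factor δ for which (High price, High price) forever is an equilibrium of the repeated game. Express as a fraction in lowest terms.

One-period gain from deviating is 39 − 23 = 16. The loss is 23 − 4 = 19 in every subsequent period, with present value 19·δ/(1−δ).
Deviation is unprofitable when 19·δ/(1−δ) ≥ 16, i.e. δ/(1−δ) ≥ 16/19.
Equivalently δ ≥ 16/(16+19) = 16/35.

16/35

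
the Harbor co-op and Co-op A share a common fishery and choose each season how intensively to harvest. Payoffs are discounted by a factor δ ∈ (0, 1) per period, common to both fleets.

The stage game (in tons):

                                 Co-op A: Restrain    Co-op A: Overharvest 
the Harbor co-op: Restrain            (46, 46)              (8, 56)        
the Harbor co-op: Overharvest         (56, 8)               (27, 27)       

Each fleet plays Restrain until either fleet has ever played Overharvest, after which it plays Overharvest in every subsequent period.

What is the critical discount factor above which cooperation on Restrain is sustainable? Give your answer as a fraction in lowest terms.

10/29

One-period gain from deviating is 56 − 46 = 10. The loss is 46 − 27 = 19 in every subsequent period, with present value 19·δ/(1−δ).
Deviation is unprofitable when 19·δ/(1−δ) ≥ 10, i.e. δ/(1−δ) ≥ 10/19.
Equivalently δ ≥ 10/(10+19) = 10/29.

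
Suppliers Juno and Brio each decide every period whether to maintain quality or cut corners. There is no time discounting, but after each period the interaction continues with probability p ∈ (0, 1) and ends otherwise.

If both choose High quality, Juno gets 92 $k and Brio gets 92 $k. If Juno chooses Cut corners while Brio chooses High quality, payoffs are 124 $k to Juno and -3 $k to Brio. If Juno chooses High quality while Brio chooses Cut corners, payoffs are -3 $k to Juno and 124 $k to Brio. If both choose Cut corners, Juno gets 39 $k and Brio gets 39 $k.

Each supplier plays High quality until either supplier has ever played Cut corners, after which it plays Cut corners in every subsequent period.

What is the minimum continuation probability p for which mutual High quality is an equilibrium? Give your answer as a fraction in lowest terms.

With no time discounting, the continuation probability p plays the role of the discount factor.
Grim-trigger IC: 92/(1−p) ≥ 124 + 39p/(1−p) ⇒ p ≥ (124−92)/(124−39) = 32/85.

32/85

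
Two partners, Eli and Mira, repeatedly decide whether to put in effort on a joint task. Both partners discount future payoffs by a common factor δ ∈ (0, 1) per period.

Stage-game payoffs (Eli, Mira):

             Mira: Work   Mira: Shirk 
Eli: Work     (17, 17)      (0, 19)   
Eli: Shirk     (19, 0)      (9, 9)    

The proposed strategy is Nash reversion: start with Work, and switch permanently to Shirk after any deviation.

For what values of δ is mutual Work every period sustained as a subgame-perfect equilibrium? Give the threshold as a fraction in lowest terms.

17/(1−δ) ≥ 19 + 9δ/(1−δ)
17 ≥ 19 − 10δ
δ ≥ 2/10 = 1/5.

1/5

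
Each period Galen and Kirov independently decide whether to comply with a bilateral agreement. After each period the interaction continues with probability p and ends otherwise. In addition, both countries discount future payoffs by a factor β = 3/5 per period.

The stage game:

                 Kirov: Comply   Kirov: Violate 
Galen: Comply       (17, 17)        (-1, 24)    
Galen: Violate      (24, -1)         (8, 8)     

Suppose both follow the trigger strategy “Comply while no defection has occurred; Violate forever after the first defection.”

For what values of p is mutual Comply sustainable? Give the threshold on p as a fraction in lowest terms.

35/48

Expected continuation weight on next period's payoff is β·p = 3/5·p, which plays the role of the discount factor.
Cooperation requires 3/5·p ≥ (24−17)/(24−8) = 7/16, hence p ≥ 35/48.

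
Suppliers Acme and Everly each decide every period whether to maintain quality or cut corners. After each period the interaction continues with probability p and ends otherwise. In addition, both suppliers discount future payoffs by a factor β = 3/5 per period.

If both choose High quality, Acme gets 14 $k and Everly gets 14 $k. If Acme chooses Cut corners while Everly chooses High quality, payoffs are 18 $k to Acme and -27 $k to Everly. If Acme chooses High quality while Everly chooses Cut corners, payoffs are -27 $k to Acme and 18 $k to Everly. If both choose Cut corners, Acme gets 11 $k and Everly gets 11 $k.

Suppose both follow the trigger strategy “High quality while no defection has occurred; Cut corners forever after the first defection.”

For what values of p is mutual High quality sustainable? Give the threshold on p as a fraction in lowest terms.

With continuation probability p and discount β, the effective per-period discount factor is βp.
Grim-trigger IC: βp ≥ (18−14)/(18−11) = 4/7.
So p ≥ (4/7)/(3/5) = 20/21.

20/21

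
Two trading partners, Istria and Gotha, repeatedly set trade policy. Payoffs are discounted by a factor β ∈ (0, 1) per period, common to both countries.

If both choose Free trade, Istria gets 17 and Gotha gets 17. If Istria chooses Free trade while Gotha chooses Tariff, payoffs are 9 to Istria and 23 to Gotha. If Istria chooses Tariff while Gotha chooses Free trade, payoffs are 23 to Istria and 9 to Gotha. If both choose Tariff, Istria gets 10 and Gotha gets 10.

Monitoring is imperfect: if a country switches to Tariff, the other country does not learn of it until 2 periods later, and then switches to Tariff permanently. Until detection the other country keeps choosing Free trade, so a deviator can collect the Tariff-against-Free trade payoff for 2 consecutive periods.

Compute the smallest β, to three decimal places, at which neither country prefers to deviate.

0.679

A deviator earns 23 for 2 periods, then 10 forever; cooperating earns 17 forever. Multiplying the IC by (1−β):
17 ≥ 23(1−β^2) + 10β^2, so 13·β^2 ≥ 6 and β^2 ≥ 6/13.
β ≥ (6/13)^(1/2) ≈ 0.679.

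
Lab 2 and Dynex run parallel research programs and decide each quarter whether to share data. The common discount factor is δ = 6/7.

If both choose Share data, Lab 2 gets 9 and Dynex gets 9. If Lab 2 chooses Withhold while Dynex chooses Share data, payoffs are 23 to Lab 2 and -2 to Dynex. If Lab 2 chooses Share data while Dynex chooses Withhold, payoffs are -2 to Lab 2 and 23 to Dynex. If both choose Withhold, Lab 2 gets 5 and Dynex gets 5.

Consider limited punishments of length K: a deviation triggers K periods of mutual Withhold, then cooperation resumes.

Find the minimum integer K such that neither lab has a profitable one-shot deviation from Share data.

No profitable deviation requires (9−5)(δ+…+δ^K) ≥ 23−9, i.e. δ+…+δ^K ≥ 7/2 ≈ 3.5000.
With δ = 6/7, the partial sums are K=1: 0.8571, K=2: 1.5918, K=3: 2.2216, K=4: 2.7613, K=5: 3.2240, K=6: 3.6206.
K = 6 is the first length at which the sum reaches 3.5000.

6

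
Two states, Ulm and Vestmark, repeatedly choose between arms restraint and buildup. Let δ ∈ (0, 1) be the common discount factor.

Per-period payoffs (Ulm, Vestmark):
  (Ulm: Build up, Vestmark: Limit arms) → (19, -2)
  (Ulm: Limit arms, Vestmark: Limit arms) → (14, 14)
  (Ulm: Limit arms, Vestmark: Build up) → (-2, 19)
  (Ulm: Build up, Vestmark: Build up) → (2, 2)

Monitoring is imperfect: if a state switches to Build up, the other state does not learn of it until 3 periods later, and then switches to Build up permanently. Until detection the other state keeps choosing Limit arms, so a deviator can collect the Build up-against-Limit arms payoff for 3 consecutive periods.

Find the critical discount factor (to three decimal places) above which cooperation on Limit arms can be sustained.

Deviating for the 3 undetected periods gains 19−14 = 5 per period over cooperation, then loses 14−2 = 12 per period forever once punishment starts.
Gain: 5(1 + δ + … + δ^2); loss: 12·δ^3/(1−δ).
No profitable deviation ⇔ 5(1−δ^3) ≤ 12·δ^3, i.e. δ^3 ≥ 5/(5+12) = 5/17.
Hence δ ≥ (5/17)^(1/3) ≈ 0.665.

0.665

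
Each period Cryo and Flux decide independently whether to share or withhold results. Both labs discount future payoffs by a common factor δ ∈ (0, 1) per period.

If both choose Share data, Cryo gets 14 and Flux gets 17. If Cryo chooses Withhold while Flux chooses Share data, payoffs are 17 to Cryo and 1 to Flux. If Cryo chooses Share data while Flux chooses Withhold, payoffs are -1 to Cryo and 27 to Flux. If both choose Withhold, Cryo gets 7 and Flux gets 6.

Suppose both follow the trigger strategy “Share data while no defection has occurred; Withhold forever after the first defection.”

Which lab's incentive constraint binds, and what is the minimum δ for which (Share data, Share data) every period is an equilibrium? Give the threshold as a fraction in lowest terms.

Flux; δ ≥ 10/21

Cryo's threshold: (17−14)/(17−7) = 3/10.
Flux's threshold: (27−17)/(27−6) = 10/21.
3/10 < 10/21, so Flux binds and δ* = 10/21.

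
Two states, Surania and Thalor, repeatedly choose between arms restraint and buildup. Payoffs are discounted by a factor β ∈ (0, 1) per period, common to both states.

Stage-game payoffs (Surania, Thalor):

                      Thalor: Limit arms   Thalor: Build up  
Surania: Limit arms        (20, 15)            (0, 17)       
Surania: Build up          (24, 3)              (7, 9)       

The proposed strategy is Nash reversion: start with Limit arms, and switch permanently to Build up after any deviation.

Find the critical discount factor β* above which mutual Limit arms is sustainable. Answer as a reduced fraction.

Surania's threshold: (24−20)/(24−7) = 4/17.
Thalor's threshold: (17−15)/(17−9) = 1/4.
4/17 < 1/4, so Thalor binds and β* = 1/4.

1/4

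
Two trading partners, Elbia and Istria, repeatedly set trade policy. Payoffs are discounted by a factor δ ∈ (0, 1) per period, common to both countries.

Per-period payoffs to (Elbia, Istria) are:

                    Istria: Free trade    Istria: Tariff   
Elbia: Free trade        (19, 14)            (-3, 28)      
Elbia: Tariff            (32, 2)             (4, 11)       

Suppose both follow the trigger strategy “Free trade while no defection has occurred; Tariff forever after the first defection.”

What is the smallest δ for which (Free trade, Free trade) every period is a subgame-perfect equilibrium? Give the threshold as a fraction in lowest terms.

Elbia's threshold: (32−19)/(32−4) = 13/28.
Istria's threshold: (28−14)/(28−11) = 14/17.
13/28 < 14/17, so Istria binds and δ* = 14/17.

14/17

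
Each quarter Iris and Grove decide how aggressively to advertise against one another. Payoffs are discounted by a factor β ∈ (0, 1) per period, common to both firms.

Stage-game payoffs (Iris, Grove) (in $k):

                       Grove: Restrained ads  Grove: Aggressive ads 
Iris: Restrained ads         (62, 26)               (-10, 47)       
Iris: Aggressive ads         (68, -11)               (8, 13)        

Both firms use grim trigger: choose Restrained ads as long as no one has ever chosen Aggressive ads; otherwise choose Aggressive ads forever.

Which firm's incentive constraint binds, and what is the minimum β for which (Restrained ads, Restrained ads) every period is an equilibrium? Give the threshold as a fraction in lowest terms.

Iris: cooperation gives 62 each period; deviation gives 68 once then 8 forever.
  62/(1−β) ≥ 68 + 8β/(1−β) ⇒ β ≥ 6/60 = 1/10.
Grove: cooperation gives 26 each period; deviation gives 47 once then 13 forever.
  β ≥ 21/34.
Both must hold, so the binding constraint is Grove's: β ≥ 21/34.

Grove; β ≥ 21/34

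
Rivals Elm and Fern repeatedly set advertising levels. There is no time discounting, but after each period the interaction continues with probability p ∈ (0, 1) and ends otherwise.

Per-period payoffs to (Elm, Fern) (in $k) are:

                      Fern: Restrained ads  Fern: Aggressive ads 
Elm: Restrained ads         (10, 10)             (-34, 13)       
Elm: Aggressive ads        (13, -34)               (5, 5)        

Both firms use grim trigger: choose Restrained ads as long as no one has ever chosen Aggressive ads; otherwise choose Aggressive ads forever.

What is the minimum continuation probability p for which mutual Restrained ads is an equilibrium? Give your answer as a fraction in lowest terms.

With no time discounting, the continuation probability p plays the role of the discount factor.
Grim-trigger IC: 10/(1−p) ≥ 13 + 5p/(1−p) ⇒ p ≥ (13−10)/(13−5) = 3/8.

3/8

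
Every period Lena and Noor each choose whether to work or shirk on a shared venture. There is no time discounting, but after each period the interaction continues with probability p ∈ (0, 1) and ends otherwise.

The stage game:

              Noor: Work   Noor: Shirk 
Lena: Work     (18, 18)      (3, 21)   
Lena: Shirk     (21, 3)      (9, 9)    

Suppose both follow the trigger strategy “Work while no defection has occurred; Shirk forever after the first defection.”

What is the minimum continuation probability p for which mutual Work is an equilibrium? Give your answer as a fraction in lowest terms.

Expected cooperation value is 18 + p·18 + p²·18 + … = 18/(1−p); deviation gives 21 + p·9/(1−p).
18 ≥ 21(1−p) + 9p ⇒ 12p ≥ 3 ⇒ p ≥ 3/12 = 1/4.

1/4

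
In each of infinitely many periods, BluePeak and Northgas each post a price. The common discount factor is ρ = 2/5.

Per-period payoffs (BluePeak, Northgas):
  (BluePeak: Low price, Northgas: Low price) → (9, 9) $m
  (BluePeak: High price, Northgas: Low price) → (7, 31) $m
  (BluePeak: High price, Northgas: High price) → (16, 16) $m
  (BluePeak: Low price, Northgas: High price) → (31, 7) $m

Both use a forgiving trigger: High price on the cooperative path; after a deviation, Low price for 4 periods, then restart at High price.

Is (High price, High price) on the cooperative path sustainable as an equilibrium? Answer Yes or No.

Comparing payoff streams over the 5 periods until play realigns: cooperate → 16(1+ρ+…+ρ^4); deviate → 31 + 9(ρ+…+ρ^4).
Cooperation is sustained iff (16−9)(ρ+…+ρ^4) ≥ 31−16.
ρ+…+ρ^4 = 2/5·(1−(2/5)^4)/(1−2/5) = 0.6496, and (31−16)/(16−9) = 2.1429.
0.6496 < 2.1429, so cooperation is not sustainable.

No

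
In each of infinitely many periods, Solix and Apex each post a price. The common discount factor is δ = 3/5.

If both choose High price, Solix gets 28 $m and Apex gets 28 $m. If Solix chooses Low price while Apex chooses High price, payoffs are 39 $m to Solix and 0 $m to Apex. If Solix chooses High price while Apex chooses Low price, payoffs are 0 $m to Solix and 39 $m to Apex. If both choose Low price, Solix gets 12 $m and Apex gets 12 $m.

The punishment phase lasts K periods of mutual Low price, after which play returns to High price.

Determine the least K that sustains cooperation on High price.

2

IC: δ(1−δ^K)/(1−δ) ≥ (39−28)/(28−12) = 11/16.
With δ = 3/5: need 1 − δ^K ≥ 11/16·(1−3/5)/(3/5), i.e. δ^K ≤ 0.5417.
Since (3/5)^1 = 0.6000 and (3/5)^2 = 0.3600, the smallest such K is 2.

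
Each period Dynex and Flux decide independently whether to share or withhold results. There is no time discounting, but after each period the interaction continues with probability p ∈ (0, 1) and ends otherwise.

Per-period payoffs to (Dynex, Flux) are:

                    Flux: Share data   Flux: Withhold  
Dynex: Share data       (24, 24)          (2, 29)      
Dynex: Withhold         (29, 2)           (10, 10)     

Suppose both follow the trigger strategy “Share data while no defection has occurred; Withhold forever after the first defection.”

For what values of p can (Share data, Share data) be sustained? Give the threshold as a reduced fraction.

Expected cooperation value is 24 + p·24 + p²·24 + … = 24/(1−p); deviation gives 29 + p·10/(1−p).
24 ≥ 29(1−p) + 10p ⇒ 19p ≥ 5 ⇒ p ≥ 5/19.

5/19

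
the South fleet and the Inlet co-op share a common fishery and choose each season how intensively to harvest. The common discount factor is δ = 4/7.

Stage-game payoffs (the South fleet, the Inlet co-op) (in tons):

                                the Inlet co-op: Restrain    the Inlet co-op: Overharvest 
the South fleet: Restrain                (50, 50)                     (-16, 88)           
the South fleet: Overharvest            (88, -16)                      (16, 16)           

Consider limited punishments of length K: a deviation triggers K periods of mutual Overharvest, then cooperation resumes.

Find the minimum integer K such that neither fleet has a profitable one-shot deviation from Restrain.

Need Σ_{k=1}^{K} δ^k ≥ (88−50)/(50−16) = 1.1176 at δ = 4/7.
At K = 3 the sum is 1.0845 < 1.1176; at K = 4 it is 1.1912 ≥ 1.1176.
So the minimum punishment length is K = 4.

4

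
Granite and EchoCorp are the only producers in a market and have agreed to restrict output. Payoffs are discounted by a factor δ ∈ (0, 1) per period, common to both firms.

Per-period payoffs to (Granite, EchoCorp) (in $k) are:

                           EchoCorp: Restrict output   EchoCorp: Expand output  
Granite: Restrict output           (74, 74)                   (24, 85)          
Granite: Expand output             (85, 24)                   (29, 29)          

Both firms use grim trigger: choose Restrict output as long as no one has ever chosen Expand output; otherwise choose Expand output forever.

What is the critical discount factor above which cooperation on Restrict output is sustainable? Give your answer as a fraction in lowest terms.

11/56

74/(1−δ) ≥ 85 + 29δ/(1−δ)
74 ≥ 85 − 56δ
δ ≥ 11/56.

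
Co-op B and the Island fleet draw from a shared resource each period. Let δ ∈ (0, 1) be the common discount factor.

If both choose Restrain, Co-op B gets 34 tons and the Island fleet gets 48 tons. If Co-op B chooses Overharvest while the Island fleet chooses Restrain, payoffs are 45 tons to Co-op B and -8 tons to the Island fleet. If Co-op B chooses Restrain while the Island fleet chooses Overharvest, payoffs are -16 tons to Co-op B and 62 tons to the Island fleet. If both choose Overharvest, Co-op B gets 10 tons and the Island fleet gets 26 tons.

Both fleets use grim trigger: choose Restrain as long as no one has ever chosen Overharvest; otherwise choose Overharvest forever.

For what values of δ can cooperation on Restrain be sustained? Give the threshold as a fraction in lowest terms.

Co-op B: cooperation gives 34 each period; deviation gives 45 once then 10 forever.
  34/(1−δ) ≥ 45 + 10δ/(1−δ) ⇒ δ ≥ 11/35.
the Island fleet: cooperation gives 48 each period; deviation gives 62 once then 26 forever.
  δ ≥ 14/36 = 7/18.
Both must hold, so the binding constraint is the Island fleet's: δ ≥ 7/18.

7/18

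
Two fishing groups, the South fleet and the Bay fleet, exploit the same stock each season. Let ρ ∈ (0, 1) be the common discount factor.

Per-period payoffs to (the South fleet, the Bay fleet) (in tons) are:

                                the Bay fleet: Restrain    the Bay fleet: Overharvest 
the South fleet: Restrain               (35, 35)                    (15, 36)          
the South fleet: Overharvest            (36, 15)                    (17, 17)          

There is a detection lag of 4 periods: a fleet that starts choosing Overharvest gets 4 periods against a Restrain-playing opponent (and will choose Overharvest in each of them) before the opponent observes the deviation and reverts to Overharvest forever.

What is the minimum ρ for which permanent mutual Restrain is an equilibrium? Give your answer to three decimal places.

0.479

A deviator earns 36 for 4 periods, then 17 forever; cooperating earns 35 forever. Multiplying the IC by (1−ρ):
35 ≥ 36(1−ρ^4) + 17ρ^4, so 19·ρ^4 ≥ 1 and ρ^4 ≥ 1/19.
ρ ≥ (1/19)^(1/4) ≈ 0.479.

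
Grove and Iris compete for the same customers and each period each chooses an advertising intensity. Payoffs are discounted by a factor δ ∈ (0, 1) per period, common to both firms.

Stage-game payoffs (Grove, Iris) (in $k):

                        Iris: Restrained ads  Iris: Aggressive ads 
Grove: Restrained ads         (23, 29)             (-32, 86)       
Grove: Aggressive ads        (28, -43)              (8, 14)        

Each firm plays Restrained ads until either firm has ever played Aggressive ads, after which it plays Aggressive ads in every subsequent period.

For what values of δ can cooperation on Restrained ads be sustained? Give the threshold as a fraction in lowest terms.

Grove: cooperation gives 23 each period; deviation gives 28 once then 8 forever.
  23/(1−δ) ≥ 28 + 8δ/(1−δ) ⇒ δ ≥ 5/20 = 1/4.
Iris: cooperation gives 29 each period; deviation gives 86 once then 14 forever.
  δ ≥ 57/72 = 19/24.
Both must hold, so the binding constraint is Iris's: δ ≥ 19/24.

19/24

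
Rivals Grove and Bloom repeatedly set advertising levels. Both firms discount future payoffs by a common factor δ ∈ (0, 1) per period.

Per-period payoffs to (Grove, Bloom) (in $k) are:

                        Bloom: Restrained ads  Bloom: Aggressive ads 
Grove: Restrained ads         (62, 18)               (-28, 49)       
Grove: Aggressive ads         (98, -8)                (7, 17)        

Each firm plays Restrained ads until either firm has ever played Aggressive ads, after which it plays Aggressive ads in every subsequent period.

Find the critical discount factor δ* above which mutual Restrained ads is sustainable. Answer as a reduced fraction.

Grove's threshold: (98−62)/(98−7) = 36/91.
Bloom's threshold: (49−18)/(49−17) = 31/32.
36/91 < 31/32, so Bloom binds and δ* = 31/32.

31/32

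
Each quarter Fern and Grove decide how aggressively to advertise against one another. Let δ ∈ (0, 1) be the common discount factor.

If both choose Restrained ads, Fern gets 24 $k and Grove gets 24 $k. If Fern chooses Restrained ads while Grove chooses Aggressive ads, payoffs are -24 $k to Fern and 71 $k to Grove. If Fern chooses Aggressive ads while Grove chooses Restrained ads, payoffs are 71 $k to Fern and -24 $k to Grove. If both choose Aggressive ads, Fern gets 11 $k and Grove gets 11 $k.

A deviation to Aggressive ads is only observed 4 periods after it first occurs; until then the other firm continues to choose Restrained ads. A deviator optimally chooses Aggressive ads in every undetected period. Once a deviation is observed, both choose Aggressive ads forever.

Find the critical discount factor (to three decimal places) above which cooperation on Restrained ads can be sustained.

0.941

The best deviation is to choose Aggressive ads for all 4 undetected periods, earning 71 each, then 11 forever once detected.
Deviation value: 71(1−δ^4)/(1−δ) + 11δ^4/(1−δ); cooperation value: 24/(1−δ).
IC: 24 ≥ 71(1−δ^4) + 11δ^4 = 71 − 60δ^4.
So δ^4 ≥ 47/60, giving δ ≥ (47/60)^(1/4) ≈ 0.941.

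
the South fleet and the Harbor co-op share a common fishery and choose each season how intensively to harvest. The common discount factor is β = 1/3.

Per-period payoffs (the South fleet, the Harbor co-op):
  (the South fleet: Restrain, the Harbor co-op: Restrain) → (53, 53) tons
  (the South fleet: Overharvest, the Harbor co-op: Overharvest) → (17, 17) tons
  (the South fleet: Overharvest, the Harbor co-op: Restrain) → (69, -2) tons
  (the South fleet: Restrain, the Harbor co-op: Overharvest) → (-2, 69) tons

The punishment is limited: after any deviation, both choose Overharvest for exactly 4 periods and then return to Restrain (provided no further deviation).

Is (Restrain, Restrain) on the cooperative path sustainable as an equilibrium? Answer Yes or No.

Yes

IC: β+…+β^4 ≥ (69−53)/(53−17) = 4/9.
At β = 1/3: partial sum = 0.4938 ≥ 0.4444. Cooperation sustainable.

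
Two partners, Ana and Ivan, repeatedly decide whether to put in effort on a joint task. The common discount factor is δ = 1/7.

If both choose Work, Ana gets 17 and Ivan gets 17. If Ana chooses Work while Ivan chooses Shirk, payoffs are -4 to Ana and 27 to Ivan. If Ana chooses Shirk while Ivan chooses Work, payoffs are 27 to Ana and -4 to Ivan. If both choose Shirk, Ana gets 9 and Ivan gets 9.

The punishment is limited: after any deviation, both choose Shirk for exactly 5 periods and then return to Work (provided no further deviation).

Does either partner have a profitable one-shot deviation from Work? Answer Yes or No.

Yes

IC: δ+…+δ^5 ≥ (27−17)/(17−9) = 5/4.
At δ = 1/7: partial sum = 0.1667 < 1.2500. Cooperation not sustainable.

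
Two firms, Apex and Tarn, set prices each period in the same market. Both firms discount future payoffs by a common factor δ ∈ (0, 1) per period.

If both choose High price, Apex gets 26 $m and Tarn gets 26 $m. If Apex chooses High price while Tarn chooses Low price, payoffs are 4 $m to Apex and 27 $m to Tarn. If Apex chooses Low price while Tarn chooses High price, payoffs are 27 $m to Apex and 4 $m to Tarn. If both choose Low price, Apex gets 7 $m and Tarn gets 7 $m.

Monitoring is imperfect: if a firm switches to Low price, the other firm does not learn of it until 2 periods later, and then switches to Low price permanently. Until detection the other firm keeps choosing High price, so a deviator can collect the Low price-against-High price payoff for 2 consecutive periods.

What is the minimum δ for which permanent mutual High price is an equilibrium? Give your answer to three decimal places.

The best deviation is to choose Low price for all 2 undetected periods, earning 27 each, then 7 forever once detected.
Deviation value: 27(1−δ^2)/(1−δ) + 7δ^2/(1−δ); cooperation value: 26/(1−δ).
IC: 26 ≥ 27(1−δ^2) + 7δ^2 = 27 − 20δ^2.
So δ^2 ≥ 1/20, giving δ ≥ (1/20)^(1/2) ≈ 0.224.

0.224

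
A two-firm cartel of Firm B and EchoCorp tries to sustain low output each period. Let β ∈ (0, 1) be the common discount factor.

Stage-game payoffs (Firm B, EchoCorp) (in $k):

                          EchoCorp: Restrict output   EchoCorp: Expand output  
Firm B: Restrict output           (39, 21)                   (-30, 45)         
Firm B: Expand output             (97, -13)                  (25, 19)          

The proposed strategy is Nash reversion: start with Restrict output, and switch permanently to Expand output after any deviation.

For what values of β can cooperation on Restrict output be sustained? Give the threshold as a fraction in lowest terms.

12/13

Firm B: cooperation gives 39 each period; deviation gives 97 once then 25 forever.
  39/(1−β) ≥ 97 + 25β/(1−β) ⇒ β ≥ 58/72 = 29/36.
EchoCorp: cooperation gives 21 each period; deviation gives 45 once then 19 forever.
  β ≥ 24/26 = 12/13.
Both must hold, so the binding constraint is EchoCorp's: β ≥ 12/13.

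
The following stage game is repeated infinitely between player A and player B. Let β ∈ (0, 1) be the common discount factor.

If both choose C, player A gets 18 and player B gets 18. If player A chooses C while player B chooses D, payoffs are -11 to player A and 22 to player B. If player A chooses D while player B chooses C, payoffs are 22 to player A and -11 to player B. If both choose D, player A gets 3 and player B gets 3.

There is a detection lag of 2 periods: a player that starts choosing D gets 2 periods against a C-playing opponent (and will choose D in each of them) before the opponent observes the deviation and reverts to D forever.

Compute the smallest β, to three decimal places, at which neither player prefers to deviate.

0.459

Deviating for the 2 undetected periods gains 22−18 = 4 per period over cooperation, then loses 18−3 = 15 per period forever once punishment starts.
Gain: 4(1 + β + … + β^1); loss: 15·β^2/(1−β).
No profitable deviation ⇔ 4(1−β^2) ≤ 15·β^2, i.e. β^2 ≥ 4/(4+15) = 4/19.
Hence β ≥ (4/19)^(1/2) ≈ 0.459.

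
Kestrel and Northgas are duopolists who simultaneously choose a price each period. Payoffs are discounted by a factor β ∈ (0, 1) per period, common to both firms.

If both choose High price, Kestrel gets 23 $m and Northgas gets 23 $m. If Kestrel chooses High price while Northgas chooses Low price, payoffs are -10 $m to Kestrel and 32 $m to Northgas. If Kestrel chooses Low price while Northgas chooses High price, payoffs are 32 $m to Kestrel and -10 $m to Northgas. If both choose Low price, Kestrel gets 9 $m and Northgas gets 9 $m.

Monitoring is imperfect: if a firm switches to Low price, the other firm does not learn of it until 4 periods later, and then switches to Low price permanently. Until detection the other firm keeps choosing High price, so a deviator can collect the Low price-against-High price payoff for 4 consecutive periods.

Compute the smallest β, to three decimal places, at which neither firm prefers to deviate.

0.791

The best deviation is to choose Low price for all 4 undetected periods, earning 32 each, then 9 forever once detected.
Deviation value: 32(1−β^4)/(1−β) + 9β^4/(1−β); cooperation value: 23/(1−β).
IC: 23 ≥ 32(1−β^4) + 9β^4 = 32 − 23β^4.
So β^4 ≥ 9/23, giving β ≥ (9/23)^(1/4) ≈ 0.791.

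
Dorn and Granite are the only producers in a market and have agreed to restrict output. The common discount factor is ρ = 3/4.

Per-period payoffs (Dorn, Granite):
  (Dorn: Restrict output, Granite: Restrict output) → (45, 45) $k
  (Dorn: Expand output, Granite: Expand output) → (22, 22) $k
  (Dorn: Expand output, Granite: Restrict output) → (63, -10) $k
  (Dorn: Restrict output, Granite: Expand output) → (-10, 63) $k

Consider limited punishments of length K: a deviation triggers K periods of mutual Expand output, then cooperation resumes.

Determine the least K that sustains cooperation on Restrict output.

2

No profitable deviation requires (45−22)(ρ+…+ρ^K) ≥ 63−45, i.e. ρ+…+ρ^K ≥ 18/23 ≈ 0.7826.
With ρ = 3/4, the partial sums are K=1: 0.7500, K=2: 1.3125.
K = 2 is the first length at which the sum reaches 0.7826.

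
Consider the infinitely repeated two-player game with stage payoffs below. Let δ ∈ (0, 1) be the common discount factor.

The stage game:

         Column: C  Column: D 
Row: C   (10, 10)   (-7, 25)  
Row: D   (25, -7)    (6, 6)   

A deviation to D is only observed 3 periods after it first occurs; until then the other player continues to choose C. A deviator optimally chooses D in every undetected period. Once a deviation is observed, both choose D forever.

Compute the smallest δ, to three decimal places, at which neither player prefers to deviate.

A deviator earns 25 for 3 periods, then 6 forever; cooperating earns 10 forever. Multiplying the IC by (1−δ):
10 ≥ 25(1−δ^3) + 6δ^3, so 19·δ^3 ≥ 15 and δ^3 ≥ 15/19.
δ ≥ (15/19)^(1/3) ≈ 0.924.

0.924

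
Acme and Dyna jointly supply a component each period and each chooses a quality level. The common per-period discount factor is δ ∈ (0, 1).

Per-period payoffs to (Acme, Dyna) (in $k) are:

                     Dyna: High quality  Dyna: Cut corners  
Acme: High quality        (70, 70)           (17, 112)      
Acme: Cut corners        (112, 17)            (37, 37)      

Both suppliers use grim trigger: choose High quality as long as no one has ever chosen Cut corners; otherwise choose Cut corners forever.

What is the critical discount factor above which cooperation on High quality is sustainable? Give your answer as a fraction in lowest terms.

14/25

Under grim trigger the critical discount factor is (T−C)/(T−P) with T = 112, C = 70, P = 37.
δ* = (112−70)/(112−37) = 42/75 = 14/25.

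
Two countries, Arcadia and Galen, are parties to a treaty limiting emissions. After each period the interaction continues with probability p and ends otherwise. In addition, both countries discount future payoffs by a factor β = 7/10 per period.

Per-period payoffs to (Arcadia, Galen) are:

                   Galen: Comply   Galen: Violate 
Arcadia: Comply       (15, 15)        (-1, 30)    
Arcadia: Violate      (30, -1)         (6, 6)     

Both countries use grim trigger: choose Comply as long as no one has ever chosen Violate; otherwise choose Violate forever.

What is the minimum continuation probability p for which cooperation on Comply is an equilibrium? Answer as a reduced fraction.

With continuation probability p and discount β, the effective per-period discount factor is βp.
Grim-trigger IC: βp ≥ (30−15)/(30−6) = 5/8.
So p ≥ (5/8)/(7/10) = 25/28.

25/28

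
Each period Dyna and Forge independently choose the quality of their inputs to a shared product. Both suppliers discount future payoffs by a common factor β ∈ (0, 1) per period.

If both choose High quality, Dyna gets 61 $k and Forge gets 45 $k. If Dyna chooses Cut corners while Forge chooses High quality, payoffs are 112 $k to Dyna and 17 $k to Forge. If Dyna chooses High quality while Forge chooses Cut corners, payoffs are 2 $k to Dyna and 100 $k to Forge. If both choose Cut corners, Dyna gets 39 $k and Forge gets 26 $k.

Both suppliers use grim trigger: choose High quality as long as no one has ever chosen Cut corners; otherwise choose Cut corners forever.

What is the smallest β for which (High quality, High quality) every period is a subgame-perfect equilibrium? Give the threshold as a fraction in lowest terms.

55/74

Dyna: cooperation gives 61 each period; deviation gives 112 once then 39 forever.
  61/(1−β) ≥ 112 + 39β/(1−β) ⇒ β ≥ 51/73.
Forge: cooperation gives 45 each period; deviation gives 100 once then 26 forever.
  β ≥ 55/74.
Both must hold, so the binding constraint is Forge's: β ≥ 55/74.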